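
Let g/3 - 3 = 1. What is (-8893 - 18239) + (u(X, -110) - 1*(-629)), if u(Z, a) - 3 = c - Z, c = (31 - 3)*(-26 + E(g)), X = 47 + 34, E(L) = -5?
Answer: -27449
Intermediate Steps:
g = 12 (g = 9 + 3*1 = 9 + 3 = 12)
X = 81
c = -868 (c = (31 - 3)*(-26 - 5) = 28*(-31) = -868)
u(Z, a) = -865 - Z (u(Z, a) = 3 + (-868 - Z) = -865 - Z)
(-8893 - 18239) + (u(X, -110) - 1*(-629)) = (-8893 - 18239) + ((-865 - 1*81) - 1*(-629)) = -27132 + ((-865 - 81) + 629) = -27132 + (-946 + 629) = -27132 - 317 = -27449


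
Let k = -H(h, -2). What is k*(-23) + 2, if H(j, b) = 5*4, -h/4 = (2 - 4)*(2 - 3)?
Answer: 462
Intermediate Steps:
h = -8 (h = -4*(2 - 4)*(2 - 3) = -(-8)*(-1) = -4*2 = -8)
H(j, b) = 20
k = -20 (k = -1*20 = -20)
k*(-23) + 2 = -20*(-23) + 2 = 460 + 2 = 462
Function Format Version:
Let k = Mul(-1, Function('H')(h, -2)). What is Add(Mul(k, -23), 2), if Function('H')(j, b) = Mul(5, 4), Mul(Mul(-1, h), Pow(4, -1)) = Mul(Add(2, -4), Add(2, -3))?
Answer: 462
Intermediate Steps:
h = -8 (h = Mul(-4, Mul(Add(2, -4), Add(2, -3))) = Mul(-4, Mul(-2, -1)) = Mul(-4, 2) = -8)
Function('H')(j, b) = 20
k = -20 (k = Mul(-1, 20) = -20)
Add(Mul(k, -23), 2) = Add(Mul(-20, -23), 2) = Add(460, 2) = 462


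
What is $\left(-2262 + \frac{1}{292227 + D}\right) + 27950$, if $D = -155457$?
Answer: $\frac{3513347761}{136770} \approx 25688.0$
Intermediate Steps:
$\left(-2262 + \frac{1}{292227 + D}\right) + 27950 = \left(-2262 + \frac{1}{292227 - 155457}\right) + 27950 = \left(-2262 + \frac{1}{136770}\right) + 27950 = - \frac{309373739}{136770} + 27950 = \frac{3513347761}{136770}$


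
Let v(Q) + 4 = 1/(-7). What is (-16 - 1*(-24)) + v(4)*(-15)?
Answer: 491/7 ≈ 70.143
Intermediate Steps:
v(Q) = -29/7 (v(Q) = -4 + 1/(-7) = -4 - ⅐ = -29/7)
(-16 - 1*(-24)) + v(4)*(-15) = (-16 - 1*(-24)) - 29/7*(-15) = (-16 + 24) + 435/7 = 8 + 435/7 = 491/7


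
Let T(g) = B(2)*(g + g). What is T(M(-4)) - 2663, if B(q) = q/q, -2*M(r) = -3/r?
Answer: -10655/4 ≈ -2663.8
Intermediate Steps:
M(r) = 3/(2*r) (M(r) = -(-3)/(2*r) = 3/(2*r))
B(q) = 1
T(g) = 2*g (T(g) = 1*(g + g) = 1*(2*g) = 2*g)
T(M(-4)) - 2663 = 2*((3/2)/(-4)) - 2663 = 2*((3/2)*(-¼)) - 2663 = 2*(-3/8) - 2663 = -¾ - 2663 = -10655/4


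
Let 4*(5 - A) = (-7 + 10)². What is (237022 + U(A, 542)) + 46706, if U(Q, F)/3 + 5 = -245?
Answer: 282978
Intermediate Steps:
A = 11/4 (A = 5 - (-7 + 10)²/4 = 5 - ¼*3² = 5 - ¼*9 = 5 - 9/4 = 11/4 ≈ 2.7500)
U(Q, F) = -750 (U(Q, F) = -15 + 3*(-245) = -15 - 735 = -750)
(237022 + U(A, 542)) + 46706 = (237022 - 750) + 46706 = 236272 + 46706 = 282978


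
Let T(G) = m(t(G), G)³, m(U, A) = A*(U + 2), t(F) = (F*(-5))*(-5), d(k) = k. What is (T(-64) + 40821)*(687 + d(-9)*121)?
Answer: -430027569953924538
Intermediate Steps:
t(F) = 25*F (t(F) = -5*F*(-5) = 25*F)
m(U, A) = A*(2 + U)
T(G) = G³*(2 + 25*G)³ (T(G) = (G*(2 + 25*G))³ = G³*(2 + 25*G)³)
(T(-64) + 40821)*(687 + d(-9)*121) = ((-64)³*(2 + 25*(-64))³ + 40821)*(687 - 9*121) = (-262144*(2 - 1600)³ + 40821)*(687 - 1089) = (-262144*(-1598)³ + 40821)*(-402) = (-262144*(-4080659192) + 40821)*(-402) = (1069720323227648 + 40821)*(-402) = 1069720323268469*(-402) = -430027569953924538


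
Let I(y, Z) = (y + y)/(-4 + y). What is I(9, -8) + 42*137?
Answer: 28788/5 ≈ 5757.6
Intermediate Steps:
I(y, Z) = 2*y/(-4 + y) (I(y, Z) = (2*y)/(-4 + y) = 2*y/(-4 + y))
I(9, -8) + 42*137 = 2*9/(-4 + 9) + 42*137 = 2*9/5 + 5754 = 2*9*(⅕) + 5754 = 18/5 + 5754 = 28788/5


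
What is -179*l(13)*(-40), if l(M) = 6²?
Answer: 257760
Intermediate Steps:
l(M) = 36
-179*l(13)*(-40) = -179*36*(-40) = -6444*(-40) = 257760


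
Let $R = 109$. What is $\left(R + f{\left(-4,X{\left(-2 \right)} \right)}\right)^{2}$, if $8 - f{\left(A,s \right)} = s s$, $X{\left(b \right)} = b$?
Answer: $12769$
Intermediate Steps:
$f{\left(A,s \right)} = 8 - s^{2}$ ($f{\left(A,s \right)} = 8 - s s = 8 - s^{2}$)
$\left(R + f{\left(-4,X{\left(-2 \right)} \right)}\right)^{2} = \left(109 + \left(8 - \left(-2\right)^{2}\right)\right)^{2} = \left(109 + \left(8 - 4\right)\right)^{2} = \left(109 + 4\right)^{2} = 113^{2} = 12769$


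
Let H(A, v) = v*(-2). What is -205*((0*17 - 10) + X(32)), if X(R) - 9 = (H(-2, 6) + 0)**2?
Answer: -29315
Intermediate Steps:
H(A, v) = -2*v
X(R) = 153 (X(R) = 9 + (-2*6 + 0)**2 = 9 + (-12 + 0)**2 = 9 + (-12)**2 = 9 + 144 = 153)
-205*((0*17 - 10) + X(32)) = -205*((0*17 - 10) + 153) = -205*((0 - 10) + 153) = -205*(-10 + 153) = -205*143 = -29315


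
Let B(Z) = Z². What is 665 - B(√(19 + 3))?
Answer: 643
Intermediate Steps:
665 - B(√(19 + 3)) = 665 - (√(19 + 3))² = 665 - (√22)² = 665 - 1*22 = 665 - 22 = 643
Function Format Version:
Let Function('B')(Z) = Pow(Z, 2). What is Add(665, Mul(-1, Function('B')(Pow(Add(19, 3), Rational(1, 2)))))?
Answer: 643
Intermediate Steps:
Add(665, Mul(-1, Function('B')(Pow(Add(19, 3), Rational(1, 2))))) = Add(665, Mul(-1, Pow(Pow(Add(19, 3), Rational(1, 2)), 2))) = Add(665, Mul(-1, Pow(Pow(22, Rational(1, 2)), 2))) = Add(665, Mul(-1, 22)) = Add(665, -22) = 643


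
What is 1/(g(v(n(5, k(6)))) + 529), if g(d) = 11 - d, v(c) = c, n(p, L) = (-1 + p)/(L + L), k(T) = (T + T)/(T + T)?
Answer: 1/538 ≈ 0.0018587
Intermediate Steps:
k(T) = 1 (k(T) = (2*T)/((2*T)) = (2*T)*(1/(2*T)) = 1)
n(p, L) = (-1 + p)/(2*L) (n(p, L) = (-1 + p)/((2*L)) = (-1 + p)*(1/(2*L)) = (-1 + p)/(2*L))
1/(g(v(n(5, k(6)))) + 529) = 1/((11 - (-1 + 5)/(2*1)) + 529) = 1/((11 - 4/2) + 529) = 1/((11 - 1*2) + 529) = 1/((11 - 2) + 529) = 1/(9 + 529) = 1/538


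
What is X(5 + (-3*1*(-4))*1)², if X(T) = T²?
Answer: 83521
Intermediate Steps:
X(5 + (-3*1*(-4))*1)² = ((5 + (-3*1*(-4))*1)²)² = ((5 - 3*(-4)*1)²)² = ((5 + 12*1)²)² = ((5 + 12)²)² = (17²)² = 289² = 83521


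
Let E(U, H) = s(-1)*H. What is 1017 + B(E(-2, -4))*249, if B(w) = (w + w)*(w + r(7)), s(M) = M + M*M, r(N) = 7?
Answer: 1017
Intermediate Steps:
s(M) = M + M²
E(U, H) = 0 (E(U, H) = (-(1 - 1))*H = (-1*0)*H = 0*H = 0)
B(w) = 2*w*(7 + w) (B(w) = (w + w)*(w + 7) = (2*w)*(7 + w) = 2*w*(7 + w))
1017 + B(E(-2, -4))*249 = 1017 + (2*0*(7 + 0))*249 = 1017 + (2*0*7)*249 = 1017 + 0*249 = 1017 + 0 = 1017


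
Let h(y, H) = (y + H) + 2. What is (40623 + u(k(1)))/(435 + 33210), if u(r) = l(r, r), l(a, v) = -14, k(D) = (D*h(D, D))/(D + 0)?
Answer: 40609/33645 ≈ 1.2070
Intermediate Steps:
h(y, H) = 2 + H + y (h(y, H) = (H + y) + 2 = 2 + H + y)
k(D) = 2 + 2*D (k(D) = (D*(2 + D + D))/(D + 0) = (D*(2 + 2*D))/D = 2 + 2*D)
u(r) = -14
(40623 + u(k(1)))/(435 + 33210) = (40623 - 14)/(435 + 33210) = 40609/33645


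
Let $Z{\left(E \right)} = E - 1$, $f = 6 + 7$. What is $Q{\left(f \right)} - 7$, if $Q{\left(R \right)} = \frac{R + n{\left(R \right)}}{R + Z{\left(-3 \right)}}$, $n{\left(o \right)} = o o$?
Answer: $\frac{119}{9} \approx 13.222$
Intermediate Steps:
$n{\left(o \right)} = o^{2}$
$f = 13$
$Z{\left(E \right)} = -1 + E$ ($Z{\left(E \right)} = E - 1 = -1 + E$)
$Q{\left(R \right)} = \frac{R + R^{2}}{-4 + R}$ ($Q{\left(R \right)} = \frac{R + R^{2}}{R - 4} = \frac{R + R^{2}}{-4 + R}$)
$Q{\left(f \right)} - 7 = \frac{13 \left(1 + 13\right)}{-4 + 13} - 7 = 13 \cdot \frac{1}{9} \cdot 14 - 7 = \frac{182}{9} - 7 = \frac{119}{9}$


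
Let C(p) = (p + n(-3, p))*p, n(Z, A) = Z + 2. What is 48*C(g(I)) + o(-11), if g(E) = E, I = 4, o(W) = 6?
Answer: 582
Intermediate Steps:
n(Z, A) = 2 + Z
C(p) = p*(-1 + p) (C(p) = (p + (2 - 3))*p = (p - 1)*p = (-1 + p)*p = p*(-1 + p))
48*C(g(I)) + o(-11) = 48*(4*(-1 + 4)) + 6 = 48*(4*3) + 6 = 48*12 + 6 = 576 + 6 = 582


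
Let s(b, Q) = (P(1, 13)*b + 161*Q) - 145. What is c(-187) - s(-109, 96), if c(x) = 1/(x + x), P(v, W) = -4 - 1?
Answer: -5930145/374 ≈ -15856.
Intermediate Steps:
P(v, W) = -5
s(b, Q) = -145 - 5*b + 161*Q (s(b, Q) = (-5*b + 161*Q) - 145 = -145 - 5*b + 161*Q)
c(x) = 1/(2*x)
c(-187) - s(-109, 96) = (½)/(-187) - (-145 - 5*(-109) + 161*96) = (½)*(-1/187) - (-145 + 545 + 15456) = -1/374 - 1*15856 = -1/374 - 15856 = -5930145/374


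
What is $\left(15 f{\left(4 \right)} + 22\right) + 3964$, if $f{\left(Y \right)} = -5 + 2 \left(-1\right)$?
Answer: $3881$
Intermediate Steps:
$f{\left(Y \right)} = -7$ ($f{\left(Y \right)} = -5 - 2 = -7$)
$\left(15 f{\left(4 \right)} + 22\right) + 3964 = \left(15 \left(-7\right) + 22\right) + 3964 = \left(-105 + 22\right) + 3964 = -83 + 3964 = 3881$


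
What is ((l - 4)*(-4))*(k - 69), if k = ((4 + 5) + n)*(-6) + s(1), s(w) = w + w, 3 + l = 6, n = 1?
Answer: -508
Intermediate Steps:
l = 3 (l = -3 + 6 = 3)
s(w) = 2*w
k = -58 (k = ((4 + 5) + 1)*(-6) + 2*1 = (9 + 1)*(-6) + 2 = 10*(-6) + 2 = -60 + 2 = -58)
((l - 4)*(-4))*(k - 69) = ((3 - 4)*(-4))*(-58 - 69) = -1*(-4)*(-127) = 4*(-127) = -508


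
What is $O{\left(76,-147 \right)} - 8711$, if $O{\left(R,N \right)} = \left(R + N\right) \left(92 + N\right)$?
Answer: $-4806$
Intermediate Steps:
$O{\left(R,N \right)} = \left(92 + N\right) \left(N + R\right)$ ($O{\left(R,N \right)} = \left(N + R\right) \left(92 + N\right) = \left(92 + N\right) \left(N + R\right)$)
$O{\left(76,-147 \right)} - 8711 = \left(\left(-147\right)^{2} + 92 \left(-147\right) + 92 \cdot 76 - 11172\right) - 8711 = \left(21609 - 13524 + 6992 - 11172\right) - 8711 = 3905 - 8711 = -4806$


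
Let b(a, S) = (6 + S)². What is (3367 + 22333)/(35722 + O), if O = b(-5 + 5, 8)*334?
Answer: 12850/50593 ≈ 0.25399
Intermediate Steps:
O = 65464 (O = (6 + 8)²*334 = 14²*334 = 196*334 = 65464)
(3367 + 22333)/(35722 + O) = (3367 + 22333)/(35722 + 65464) = 25700/101186 = 25700*(1/101186) = 12850/50593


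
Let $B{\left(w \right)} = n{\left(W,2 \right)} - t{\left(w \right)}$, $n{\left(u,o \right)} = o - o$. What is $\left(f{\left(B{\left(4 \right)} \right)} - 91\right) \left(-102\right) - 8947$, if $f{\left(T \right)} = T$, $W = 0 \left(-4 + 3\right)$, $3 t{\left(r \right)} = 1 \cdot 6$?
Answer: $539$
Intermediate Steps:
$t{\left(r \right)} = 2$ ($t{\left(r \right)} = \frac{1 \cdot 6}{3} = \frac{1}{3} \cdot 6 = 2$)
$W = 0$ ($W = 0 \left(-1\right) = 0$)
$n{\left(u,o \right)} = 0$
$B{\left(w \right)} = -2$ ($B{\left(w \right)} = 0 - 2 = -2$)
$\left(f{\left(B{\left(4 \right)} \right)} - 91\right) \left(-102\right) - 8947 = \left(-2 - 91\right) \left(-102\right) - 8947 = \left(-93\right) \left(-102\right) - 8947 = 9486 - 8947 = 539$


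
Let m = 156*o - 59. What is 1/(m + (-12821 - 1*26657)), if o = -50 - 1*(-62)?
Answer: -1/37665 ≈ -2.6550e-5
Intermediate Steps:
o = 12 (o = -50 + 62 = 12)
m = 1813 (m = 156*12 - 59 = 1872 - 59 = 1813)
1/(m + (-12821 - 1*26657)) = 1/(1813 + (-12821 - 1*26657)) = 1/(1813 + (-12821 - 26657)) = 1/(1813 - 39478) = 1/(-37665) = -1/37665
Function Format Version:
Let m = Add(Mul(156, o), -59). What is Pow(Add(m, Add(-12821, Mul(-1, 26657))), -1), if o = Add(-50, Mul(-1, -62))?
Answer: Rational(-1, 37665) ≈ -2.6550e-5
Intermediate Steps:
o = 12 (o = Add(-50, 62) = 12)
m = 1813 (m = Add(Mul(156, 12), -59) = Add(1872, -59) = 1813)
Pow(Add(m, Add(-12821, Mul(-1, 26657))), -1) = Pow(Add(1813, Add(-12821, Mul(-1, 26657))), -1) = Pow(Add(1813, Add(-12821, -26657)), -1) = Pow(Add(1813, -39478), -1) = Pow(-37665, -1) = Rational(-1, 37665)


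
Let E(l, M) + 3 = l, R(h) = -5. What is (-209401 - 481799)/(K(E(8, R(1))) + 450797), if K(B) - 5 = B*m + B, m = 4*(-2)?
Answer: -691200/450767 ≈ -1.5334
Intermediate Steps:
m = -8
E(l, M) = -3 + l
K(B) = 5 - 7*B (K(B) = 5 + (B*(-8) + B) = 5 + (-8*B + B) = 5 - 7*B)
(-209401 - 481799)/(K(E(8, R(1))) + 450797) = (-209401 - 481799)/((5 - 7*(-3 + 8)) + 450797) = -691200/((5 - 7*5) + 450797) = -691200/((5 - 35) + 450797) = -691200/(-30 + 450797) = -691200/450767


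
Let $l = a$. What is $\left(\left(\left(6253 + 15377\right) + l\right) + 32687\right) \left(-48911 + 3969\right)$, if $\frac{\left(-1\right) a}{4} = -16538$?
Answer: $-5414117798$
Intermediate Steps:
$a = 66152$ ($a = \left(-4\right) \left(-16538\right) = 66152$)
$l = 66152$
$\left(\left(\left(6253 + 15377\right) + l\right) + 32687\right) \left(-48911 + 3969\right) = \left(\left(\left(6253 + 15377\right) + 66152\right) + 32687\right) \left(-48911 + 3969\right) = \left(\left(21630 + 66152\right) + 32687\right) \left(-44942\right) = \left(87782 + 32687\right) \left(-44942\right) = 120469 \left(-44942\right) = -5414117798$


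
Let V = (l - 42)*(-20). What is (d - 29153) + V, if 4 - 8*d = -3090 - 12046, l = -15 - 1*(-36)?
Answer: -53681/2 ≈ -26841.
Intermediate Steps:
l = 21 (l = -15 + 36 = 21)
V = 420 (V = (21 - 42)*(-20) = -21*(-20) = 420)
d = 3785/2 (d = ½ - (-3090 - 12046)/8 = ½ - ⅛*(-15136) = ½ + 1892 = 3785/2 ≈ 1892.5)
(d - 29153) + V = (3785/2 - 29153) + 420 = -54521/2 + 420 = -53681/2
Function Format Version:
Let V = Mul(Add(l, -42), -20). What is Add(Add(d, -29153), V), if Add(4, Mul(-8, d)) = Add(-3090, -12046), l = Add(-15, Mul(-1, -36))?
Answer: Rational(-53681, 2) ≈ -26841.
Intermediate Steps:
l = 21 (l = Add(-15, 36) = 21)
V = 420 (V = Mul(Add(21, -42), -20) = Mul(-21, -20) = 420)
d = Rational(3785, 2) (d = Add(Rational(1, 2), Mul(Rational(-1, 8), Add(-3090, -12046))) = Add(Rational(1, 2), Mul(Rational(-1, 8), -15136)) = Add(Rational(1, 2), 1892) = Rational(3785, 2) ≈ 1892.5)
Add(Add(d, -29153), V) = Add(Add(Rational(3785, 2), -29153), 420) = Add(Rational(-54521, 2), 420) = Rational(-53681, 2)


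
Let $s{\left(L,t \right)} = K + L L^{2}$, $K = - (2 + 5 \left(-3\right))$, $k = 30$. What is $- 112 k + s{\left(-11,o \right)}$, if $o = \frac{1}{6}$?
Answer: $-4678$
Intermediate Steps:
$o = \frac{1}{6} \approx 0.16667$
$K = 13$ ($K = - (2 - 15) = \left(-1\right) \left(-13\right) = 13$)
$s{\left(L,t \right)} = 13 + L^{3}$ ($s{\left(L,t \right)} = 13 + L L^{2} = 13 + L^{3}$)
$- 112 k + s{\left(-11,o \right)} = \left(-112\right) 30 + \left(13 + \left(-11\right)^{3}\right) = -3360 + \left(13 - 1331\right) = -3360 - 1318 = -4678$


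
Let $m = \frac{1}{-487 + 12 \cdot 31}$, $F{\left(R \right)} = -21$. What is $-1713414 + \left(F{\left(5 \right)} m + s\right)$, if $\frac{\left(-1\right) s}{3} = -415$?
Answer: $- \frac{196899414}{115} \approx -1.7122 \cdot 10^{6}$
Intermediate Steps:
$s = 1245$ ($s = \left(-3\right) \left(-415\right) = 1245$)
$m = - \frac{1}{115}$ ($m = \frac{1}{-487 + 372} = \frac{1}{-115} = - \frac{1}{115} \approx -0.0086956$)
$-1713414 + \left(F{\left(5 \right)} m + s\right) = -1713414 + \left(\left(-21\right) \left(- \frac{1}{115}\right) + 1245\right) = -1713414 + \left(\frac{21}{115} + 1245\right) = -1713414 + \frac{143196}{115} = - \frac{196899414}{115}$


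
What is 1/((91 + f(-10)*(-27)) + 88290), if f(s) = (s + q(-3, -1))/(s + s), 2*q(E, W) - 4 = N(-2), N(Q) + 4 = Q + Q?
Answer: 5/441824 ≈ 1.1317e-5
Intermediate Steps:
N(Q) = -4 + 2*Q (N(Q) = -4 + (Q + Q) = -4 + 2*Q)
q(E, W) = -2 (q(E, W) = 2 + (-4 + 2*(-2))/2 = 2 + (-4 - 4)/2 = 2 + (½)*(-8) = 2 - 4 = -2)
f(s) = (-2 + s)/(2*s) (f(s) = (s - 2)/(s + s) = (-2 + s)/((2*s)) = (-2 + s)*(1/(2*s)) = (-2 + s)/(2*s))
1/((91 + f(-10)*(-27)) + 88290) = 1/((91 + ((½)*(-2 - 10)/(-10))*(-27)) + 88290) = 1/((91 + ((½)*(-⅒)*(-12))*(-27)) + 88290) = 1/((91 + (⅗)*(-27)) + 88290) = 1/((91 - 81/5) + 88290) = 1/(374/5 + 88290) = 1/(441824/5) = 5/441824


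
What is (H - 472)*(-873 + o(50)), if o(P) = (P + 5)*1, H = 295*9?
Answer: -1785694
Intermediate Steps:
H = 2655
o(P) = 5 + P (o(P) = (5 + P)*1 = 5 + P)
(H - 472)*(-873 + o(50)) = (2655 - 472)*(-873 + (5 + 50)) = 2183*(-873 + 55) = 2183*(-818) = -1785694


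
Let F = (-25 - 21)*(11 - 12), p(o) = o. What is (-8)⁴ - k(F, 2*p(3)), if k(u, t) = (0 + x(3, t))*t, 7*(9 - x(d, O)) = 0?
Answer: 4042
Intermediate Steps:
F = 46 (F = -46*(-1) = 46)
x(d, O) = 9 (x(d, O) = 9 - ⅐*0 = 9 + 0 = 9)
k(u, t) = 9*t (k(u, t) = (0 + 9)*t = 9*t)
(-8)⁴ - k(F, 2*p(3)) = (-8)⁴ - 9*2*3 = 4096 - 9*6 = 4096 - 1*54 = 4096 - 54 = 4042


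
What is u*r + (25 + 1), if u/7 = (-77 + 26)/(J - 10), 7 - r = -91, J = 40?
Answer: -5701/5 ≈ -1140.2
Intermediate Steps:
r = 98 (r = 7 - 1*(-91) = 7 + 91 = 98)
u = -119/10 (u = 7*((-77 + 26)/(40 - 10)) = 7*(-51/30) = 7*(-51*1/30) = 7*(-17/10) = -119/10 ≈ -11.900)
u*r + (25 + 1) = -119/10*98 + (25 + 1) = -5831/5 + 26 = -5701/5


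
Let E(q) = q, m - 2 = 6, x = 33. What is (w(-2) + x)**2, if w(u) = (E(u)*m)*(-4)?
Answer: 9409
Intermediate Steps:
m = 8 (m = 2 + 6 = 8)
w(u) = -32*u (w(u) = (u*8)*(-4) = (8*u)*(-4) = -32*u)
(w(-2) + x)**2 = (-32*(-2) + 33)**2 = (64 + 33)**2 = 97**2 = 9409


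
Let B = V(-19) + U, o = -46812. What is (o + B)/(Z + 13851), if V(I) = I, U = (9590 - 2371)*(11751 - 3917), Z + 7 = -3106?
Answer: 56506815/10738 ≈ 5262.3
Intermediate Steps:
Z = -3113 (Z = -7 - 3106 = -3113)
U = 56553646 (U = 7219*7834 = 56553646)
B = 56553627 (B = -19 + 56553646 = 56553627)
(o + B)/(Z + 13851) = (-46812 + 56553627)/(-3113 + 13851) = 56506815/10738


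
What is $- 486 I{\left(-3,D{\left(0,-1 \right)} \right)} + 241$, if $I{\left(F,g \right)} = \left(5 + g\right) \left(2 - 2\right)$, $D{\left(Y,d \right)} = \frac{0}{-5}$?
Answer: $241$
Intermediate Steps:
$D{\left(Y,d \right)} = 0$ ($D{\left(Y,d \right)} = 0 \left(- \frac{1}{5}\right) = 0$)
$I{\left(F,g \right)} = 0$ ($I{\left(F,g \right)} = \left(5 + g\right) 0 = 0$)
$- 486 I{\left(-3,D{\left(0,-1 \right)} \right)} + 241 = \left(-486\right) 0 + 241 = 0 + 241 = 241$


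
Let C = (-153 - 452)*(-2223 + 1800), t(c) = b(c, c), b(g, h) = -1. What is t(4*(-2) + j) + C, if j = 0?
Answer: 255914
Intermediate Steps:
t(c) = -1
C = 255915 (C = -605*(-423) = 255915)
t(4*(-2) + j) + C = -1 + 255915 = 255914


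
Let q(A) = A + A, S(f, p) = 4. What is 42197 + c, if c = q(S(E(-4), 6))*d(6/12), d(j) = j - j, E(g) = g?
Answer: 42197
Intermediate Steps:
q(A) = 2*A
d(j) = 0
c = 0 (c = (2*4)*0 = 8*0 = 0)
42197 + c = 42197 + 0 = 42197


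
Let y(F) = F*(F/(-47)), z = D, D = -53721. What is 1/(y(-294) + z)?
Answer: -47/2611323 ≈ -1.7999e-5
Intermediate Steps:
z = -53721
y(F) = -F²/47 (y(F) = F*(F*(-1/47)) = F*(-F/47) = -F²/47)
1/(y(-294) + z) = 1/(-1/47*(-294)² - 53721) = 1/(-1/47*86436 - 53721) = 1/(-86436/47 - 53721) = 1/(-2611323/47) = -47/2611323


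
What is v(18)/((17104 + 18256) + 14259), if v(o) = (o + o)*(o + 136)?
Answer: 5544/49619 ≈ 0.11173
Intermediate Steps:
v(o) = 2*o*(136 + o) (v(o) = (2*o)*(136 + o) = 2*o*(136 + o))
v(18)/((17104 + 18256) + 14259) = (2*18*(136 + 18))/((17104 + 18256) + 14259) = (2*18*154)/(35360 + 14259) = 5544/49619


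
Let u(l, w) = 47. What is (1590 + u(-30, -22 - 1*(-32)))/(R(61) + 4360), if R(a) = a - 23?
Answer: 1637/4398 ≈ 0.37221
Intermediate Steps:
R(a) = -23 + a
(1590 + u(-30, -22 - 1*(-32)))/(R(61) + 4360) = (1590 + 47)/((-23 + 61) + 4360) = 1637/(38 + 4360) = 1637/4398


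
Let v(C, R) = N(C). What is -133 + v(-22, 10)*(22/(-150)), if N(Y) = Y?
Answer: -9733/75 ≈ -129.77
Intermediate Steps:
v(C, R) = C
-133 + v(-22, 10)*(22/(-150)) = -133 - 484/(-150) = -133 - 484*(-1)/150 = -133 - 22*(-11/75) = -133 + 242/75 = -9733/75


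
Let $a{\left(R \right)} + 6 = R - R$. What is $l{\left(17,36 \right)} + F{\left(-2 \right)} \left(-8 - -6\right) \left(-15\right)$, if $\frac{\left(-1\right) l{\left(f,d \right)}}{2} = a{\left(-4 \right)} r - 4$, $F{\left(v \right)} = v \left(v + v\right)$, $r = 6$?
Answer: $320$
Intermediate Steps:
$a{\left(R \right)} = -6$ ($a{\left(R \right)} = -6 + \left(R - R\right) = -6 + 0 = -6$)
$F{\left(v \right)} = 2 v^{2}$ ($F{\left(v \right)} = v 2 v = 2 v^{2}$)
$l{\left(f,d \right)} = 80$ ($l{\left(f,d \right)} = - 2 \left(\left(-6\right) 6 - 4\right) = - 2 \left(-36 - 4\right) = \left(-2\right) \left(-40\right) = 80$)
$l{\left(17,36 \right)} + F{\left(-2 \right)} \left(-8 - -6\right) \left(-15\right) = 80 + 2 \left(-2\right)^{2} \left(-8 - -6\right) \left(-15\right) = 80 + 2 \cdot 4 \left(-8 + 6\right) \left(-15\right) = 80 + 8 \left(-2\right) \left(-15\right) = 80 - -240 = 80 + 240 = 320$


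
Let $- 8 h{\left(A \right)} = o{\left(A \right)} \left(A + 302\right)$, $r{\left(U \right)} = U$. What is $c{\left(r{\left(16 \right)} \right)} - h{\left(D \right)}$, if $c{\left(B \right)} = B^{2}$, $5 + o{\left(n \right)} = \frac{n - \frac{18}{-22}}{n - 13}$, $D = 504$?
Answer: $- \frac{778633}{5401} \approx -144.16$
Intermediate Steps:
$o{\left(n \right)} = -5 + \frac{\frac{9}{11} + n}{-13 + n}$ ($o{\left(n \right)} = -5 + \frac{n - \frac{18}{-22}}{n - 13} = -5 + \frac{n - - \frac{9}{11}}{-13 + n} = -5 + \frac{n + \frac{9}{11}}{-13 + n} = -5 + \frac{\frac{9}{11} + n}{-13 + n}$)
$h{\left(A \right)} = - \frac{\left(181 - 11 A\right) \left(302 + A\right)}{22 \left(-13 + A\right)}$ ($h{\left(A \right)} = - \frac{\frac{4 \left(181 - 11 A\right)}{11 \left(-13 + A\right)} \left(A + 302\right)}{8} = - \frac{\frac{4 \left(181 - 11 A\right)}{11 \left(-13 + A\right)} \left(302 + A\right)}{8} = - \frac{\frac{4}{11} \frac{1}{-13 + A} \left(181 - 11 A\right) \left(302 + A\right)}{8} = - \frac{\left(181 - 11 A\right) \left(302 + A\right)}{22 \left(-13 + A\right)}$)
$c{\left(r{\left(16 \right)} \right)} - h{\left(D \right)} = 16^{2} - \frac{\left(-181 + 11 \cdot 504\right) \left(302 + 504\right)}{22 \left(-13 + 504\right)} = 256 - \frac{1}{22} \cdot \frac{1}{491} \left(-181 + 5544\right) 806 = 256 - \frac{1}{22} \cdot \frac{1}{491} \cdot 5363 \cdot 806 = 256 - \frac{2161289}{5401} = - \frac{778633}{5401}$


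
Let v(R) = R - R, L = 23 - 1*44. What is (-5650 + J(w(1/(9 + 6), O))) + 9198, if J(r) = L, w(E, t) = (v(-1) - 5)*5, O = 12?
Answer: 3527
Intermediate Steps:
L = -21 (L = 23 - 44 = -21)
v(R) = 0
w(E, t) = -25 (w(E, t) = (0 - 5)*5 = -5*5 = -25)
J(r) = -21
(-5650 + J(w(1/(9 + 6), O))) + 9198 = (-5650 - 21) + 9198 = -5671 + 9198 = 3527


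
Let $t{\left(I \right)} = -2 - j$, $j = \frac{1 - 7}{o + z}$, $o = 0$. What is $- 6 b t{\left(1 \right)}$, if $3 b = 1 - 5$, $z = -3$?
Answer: $-32$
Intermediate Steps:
$j = 2$ ($j = \frac{1 - 7}{0 - 3} = \frac{1 - 7}{-3} = \left(1 - 7\right) \left(- \frac{1}{3}\right) = \left(-6\right) \left(- \frac{1}{3}\right) = 2$)
$b = - \frac{4}{3}$ ($b = \frac{1 - 5}{3} = \frac{1}{3} \left(-4\right) = - \frac{4}{3} \approx -1.3333$)
$t{\left(I \right)} = -4$ ($t{\left(I \right)} = -2 - 2 = -4$)
$- 6 b t{\left(1 \right)} = \left(-6\right) \left(- \frac{4}{3}\right) \left(-4\right) = 8 \left(-4\right) = -32$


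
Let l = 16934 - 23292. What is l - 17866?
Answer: -24224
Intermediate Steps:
l = -6358
l - 17866 = -6358 - 17866 = -24224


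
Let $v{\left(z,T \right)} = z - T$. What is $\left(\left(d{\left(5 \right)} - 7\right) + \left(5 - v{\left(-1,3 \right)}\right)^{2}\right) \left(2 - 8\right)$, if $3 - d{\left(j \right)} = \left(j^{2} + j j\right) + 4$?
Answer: $-138$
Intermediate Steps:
$d{\left(j \right)} = -1 - 2 j^{2}$ ($d{\left(j \right)} = 3 - \left(\left(j^{2} + j j\right) + 4\right) = 3 - \left(\left(j^{2} + j^{2}\right) + 4\right) = 3 - \left(2 j^{2} + 4\right) = 3 - \left(4 + 2 j^{2}\right) = -1 - 2 j^{2}$)
$\left(\left(d{\left(5 \right)} - 7\right) + \left(5 - v{\left(-1,3 \right)}\right)^{2}\right) \left(2 - 8\right) = \left(\left(\left(-1 - 2 \cdot 5^{2}\right) - 7\right) + \left(5 - \left(-1 - 3\right)\right)^{2}\right) \left(2 - 8\right) = \left(\left(\left(-1 - 50\right) - 7\right) + \left(5 - \left(-1 - 3\right)\right)^{2}\right) \left(2 - 8\right) = \left(\left(\left(-1 - 50\right) - 7\right) + \left(5 - -4\right)^{2}\right) \left(-6\right) = \left(\left(-51 - 7\right) + \left(5 + 4\right)^{2}\right) \left(-6\right) = \left(-58 + 9^{2}\right) \left(-6\right) = \left(-58 + 81\right) \left(-6\right) = 23 \left(-6\right) = -138$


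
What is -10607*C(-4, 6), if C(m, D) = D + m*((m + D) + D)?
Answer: 275782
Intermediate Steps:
C(m, D) = D + m*(m + 2*D) (C(m, D) = D + m*((D + m) + D) = D + m*(m + 2*D))
-10607*C(-4, 6) = -10607*(6 + (-4)**2 + 2*6*(-4)) = -10607*(6 + 16 - 48) = -10607*(-26) = 275782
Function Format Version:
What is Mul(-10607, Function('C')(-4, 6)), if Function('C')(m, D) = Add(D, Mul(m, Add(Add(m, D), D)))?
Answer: 275782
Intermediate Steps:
Function('C')(m, D) = Add(D, Mul(m, Add(m, Mul(2, D)))) (Function('C')(m, D) = Add(D, Mul(m, Add(Add(D, m), D))) = Add(D, Mul(m, Add(m, Mul(2, D)))))
Mul(-10607, Function('C')(-4, 6)) = Mul(-10607, Add(6, Pow(-4, 2), Mul(2, 6, -4))) = Mul(-10607, Add(6, 16, -48)) = Mul(-10607, -26) = 275782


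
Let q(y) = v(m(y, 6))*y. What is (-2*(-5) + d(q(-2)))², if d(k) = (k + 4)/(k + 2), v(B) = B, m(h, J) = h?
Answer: 1156/9 ≈ 128.44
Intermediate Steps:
q(y) = y² (q(y) = y*y = y²)
d(k) = (4 + k)/(2 + k)
(-2*(-5) + d(q(-2)))² = (-2*(-5) + (4 + (-2)²)/(2 + (-2)²))² = (10 + (4 + 4)/(2 + 4))² = (10 + 8/6)² = (10 + (⅙)*8)² = (10 + 4/3)² = (34/3)² = 1156/9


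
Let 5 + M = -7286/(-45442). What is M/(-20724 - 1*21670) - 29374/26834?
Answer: -172506627862/157606238669 ≈ -1.0945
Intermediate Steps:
M = -109962/22721 (M = -5 - 7286/(-45442) = -5 - 7286*(-1/45442) = -5 + 3643/22721 = -109962/22721 ≈ -4.8397)
M/(-20724 - 1*21670) - 29374/26834 = -109962/(22721*(-20724 - 1*21670)) - 29374/26834 = -109962/(22721*(-20724 - 21670)) - 29374*1/26834 = -109962/22721/(-42394) - 14687/13417 = -109962/22721*(-1/42394) - 14687/13417 = 1341/11746757 - 14687/13417 = -172506627862/157606238669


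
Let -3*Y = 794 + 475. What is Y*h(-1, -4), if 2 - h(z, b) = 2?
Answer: 0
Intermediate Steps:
h(z, b) = 0 (h(z, b) = 2 - 1*2 = 2 - 2 = 0)
Y = -423 (Y = -(794 + 475)/3 = -⅓*1269 = -423)
Y*h(-1, -4) = -423*0 = 0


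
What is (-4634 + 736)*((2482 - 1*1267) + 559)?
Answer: -6915052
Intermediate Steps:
(-4634 + 736)*((2482 - 1*1267) + 559) = -3898*((2482 - 1267) + 559) = -3898*(1215 + 559) = -3898*1774 = -6915052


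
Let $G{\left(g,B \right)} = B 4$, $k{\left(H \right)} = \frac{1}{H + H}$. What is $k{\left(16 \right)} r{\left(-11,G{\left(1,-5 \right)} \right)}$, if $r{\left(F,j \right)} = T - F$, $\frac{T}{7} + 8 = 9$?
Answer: $\frac{9}{16} \approx 0.5625$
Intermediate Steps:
$k{\left(H \right)} = \frac{1}{2 H}$
$T = 7$ ($T = -56 + 7 \cdot 9 = -56 + 63 = 7$)
$G{\left(g,B \right)} = 4 B$
$r{\left(F,j \right)} = 7 - F$
$k{\left(16 \right)} r{\left(-11,G{\left(1,-5 \right)} \right)} = \frac{1}{2 \cdot 16} \left(7 - -11\right) = \frac{1}{2} \cdot \frac{1}{16} \left(7 + 11\right) = \frac{1}{32} \cdot 18 = \frac{9}{16}$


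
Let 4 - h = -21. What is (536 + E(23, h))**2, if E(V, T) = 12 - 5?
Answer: 294849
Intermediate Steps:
h = 25 (h = 4 - 1*(-21) = 4 + 21 = 25)
E(V, T) = 7
(536 + E(23, h))**2 = (536 + 7)**2 = 543**2 = 294849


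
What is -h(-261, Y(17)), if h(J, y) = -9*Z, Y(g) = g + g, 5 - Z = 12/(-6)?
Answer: 63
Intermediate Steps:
Z = 7 (Z = 5 - 12/(-6) = 5 - 12*(-1)/6 = 5 - 1*(-2) = 5 + 2 = 7)
Y(g) = 2*g
h(J, y) = -63 (h(J, y) = -9*7 = -63)
-h(-261, Y(17)) = -1*(-63) = 63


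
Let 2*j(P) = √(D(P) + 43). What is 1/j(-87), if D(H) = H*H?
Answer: √1903/1903 ≈ 0.022923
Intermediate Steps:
D(H) = H²
j(P) = √(43 + P²)/2 (j(P) = √(P² + 43)/2 = √(43 + P²)/2)
1/j(-87) = 1/(√(43 + (-87)²)/2) = 1/(√(43 + 7569)/2) = 1/(√7612/2) = 1/((2*√1903)/2) = 1/(√1903) = √1903/1903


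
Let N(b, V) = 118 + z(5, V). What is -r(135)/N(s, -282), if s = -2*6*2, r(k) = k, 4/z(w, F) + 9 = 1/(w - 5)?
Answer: -135/118 ≈ -1.1441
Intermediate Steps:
z(w, F) = 4/(-9 + 1/(-5 + w)) (z(w, F) = 4/(-9 + 1/(w - 5)) = 4/(-9 + 1/(-5 + w)))
s = -24 (s = -12*2 = -24)
N(b, V) = 118 (N(b, V) = 118 + 4*(5 - 1*5)/(-46 + 9*5) = 118 + 4*(5 - 5)/(-46 + 45) = 118 + 4*0/(-1) = 118 + 4*(-1)*0 = 118 + 0 = 118)
-r(135)/N(s, -282) = -135/118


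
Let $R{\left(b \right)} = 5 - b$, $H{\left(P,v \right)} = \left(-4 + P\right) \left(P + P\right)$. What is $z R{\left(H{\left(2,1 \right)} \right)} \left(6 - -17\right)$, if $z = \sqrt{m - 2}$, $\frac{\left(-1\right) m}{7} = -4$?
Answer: $299 \sqrt{26} \approx 1524.6$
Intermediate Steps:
$m = 28$ ($m = \left(-7\right) \left(-4\right) = 28$)
$H{\left(P,v \right)} = 2 P \left(-4 + P\right)$ ($H{\left(P,v \right)} = \left(-4 + P\right) 2 P = 2 P \left(-4 + P\right)$)
$z = \sqrt{26}$ ($z = \sqrt{28 - 2} = \sqrt{26} \approx 5.099$)
$z R{\left(H{\left(2,1 \right)} \right)} \left(6 - -17\right) = \sqrt{26} \left(5 - 2 \cdot 2 \left(-4 + 2\right)\right) \left(6 - -17\right) = \sqrt{26} \left(5 - 2 \cdot 2 \left(-2\right)\right) \left(6 + 17\right) = \sqrt{26} \left(5 - -8\right) 23 = \sqrt{26} \left(5 + 8\right) 23 = \sqrt{26} \cdot 13 \cdot 23 = 13 \sqrt{26} \cdot 23 = 299 \sqrt{26}$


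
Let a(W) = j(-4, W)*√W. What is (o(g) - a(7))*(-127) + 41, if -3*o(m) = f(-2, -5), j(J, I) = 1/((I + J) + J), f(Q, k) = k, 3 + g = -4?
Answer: -512/3 - 127*√7 ≈ -506.68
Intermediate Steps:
g = -7 (g = -3 - 4 = -7)
j(J, I) = 1/(I + 2*J)
a(W) = √W/(-8 + W) (a(W) = √W/(W + 2*(-4)) = √W/(W - 8) = √W/(-8 + W))
o(m) = 5/3 (o(m) = -⅓*(-5) = 5/3)
(o(g) - a(7))*(-127) + 41 = (5/3 - √7/(-8 + 7))*(-127) + 41 = (5/3 - √7/(-1))*(-127) + 41 = (5/3 - √7*(-1))*(-127) + 41 = (5/3 - (-1)*√7)*(-127) + 41 = (5/3 + √7)*(-127) + 41 = (-635/3 - 127*√7) + 41 = -512/3 - 127*√7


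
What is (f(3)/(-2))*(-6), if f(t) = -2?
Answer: -6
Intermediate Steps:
(f(3)/(-2))*(-6) = -2/(-2)*(-6) = -2*(-½)*(-6) = 1*(-6) = -6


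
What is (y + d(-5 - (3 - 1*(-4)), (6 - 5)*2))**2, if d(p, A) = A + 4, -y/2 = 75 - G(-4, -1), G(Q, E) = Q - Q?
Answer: 20736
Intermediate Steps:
G(Q, E) = 0
y = -150 (y = -2*(75 - 1*0) = -2*(75 + 0) = -2*75 = -150)
d(p, A) = 4 + A
(y + d(-5 - (3 - 1*(-4)), (6 - 5)*2))**2 = (-150 + (4 + (6 - 5)*2))**2 = (-150 + (4 + 1*2))**2 = (-150 + (4 + 2))**2 = (-150 + 6)**2 = (-144)**2 = 20736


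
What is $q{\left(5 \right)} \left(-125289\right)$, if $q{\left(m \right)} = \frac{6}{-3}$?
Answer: $250578$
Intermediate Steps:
$q{\left(m \right)} = -2$ ($q{\left(m \right)} = 6 \left(- \frac{1}{3}\right) = -2$)
$q{\left(5 \right)} \left(-125289\right) = \left(-2\right) \left(-125289\right) = 250578$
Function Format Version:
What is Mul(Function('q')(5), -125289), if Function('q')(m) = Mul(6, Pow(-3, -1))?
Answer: 250578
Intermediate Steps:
Function('q')(m) = -2 (Function('q')(m) = Mul(6, Rational(-1, 3)) = -2)
Mul(Function('q')(5), -125289) = Mul(-2, -125289) = 250578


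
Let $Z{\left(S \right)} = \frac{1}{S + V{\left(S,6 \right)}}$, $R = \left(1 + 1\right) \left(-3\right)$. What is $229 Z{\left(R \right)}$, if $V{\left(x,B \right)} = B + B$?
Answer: $\frac{229}{6} \approx 38.167$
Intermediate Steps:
$R = -6$ ($R = 2 \left(-3\right) = -6$)
$V{\left(x,B \right)} = 2 B$
$Z{\left(S \right)} = \frac{1}{12 + S}$ ($Z{\left(S \right)} = \frac{1}{S + 2 \cdot 6} = \frac{1}{S + 12} = \frac{1}{12 + S}$)
$229 Z{\left(R \right)} = \frac{229}{12 - 6} = \frac{229}{6}$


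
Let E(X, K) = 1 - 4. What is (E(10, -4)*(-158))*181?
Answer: 85794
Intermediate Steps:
E(X, K) = -3
(E(10, -4)*(-158))*181 = -3*(-158)*181 = 474*181 = 85794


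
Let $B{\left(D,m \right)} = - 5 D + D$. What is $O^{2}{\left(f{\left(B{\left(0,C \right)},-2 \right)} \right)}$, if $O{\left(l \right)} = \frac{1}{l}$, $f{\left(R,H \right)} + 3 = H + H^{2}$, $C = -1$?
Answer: $1$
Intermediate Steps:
$B{\left(D,m \right)} = - 4 D$
$f{\left(R,H \right)} = -3 + H + H^{2}$ ($f{\left(R,H \right)} = -3 + \left(H + H^{2}\right) = -3 + H + H^{2}$)
$O^{2}{\left(f{\left(B{\left(0,C \right)},-2 \right)} \right)} = \left(\frac{1}{-3 - 2 + \left(-2\right)^{2}}\right)^{2} = \left(\frac{1}{-3 - 2 + 4}\right)^{2} = \left(\frac{1}{-1}\right)^{2} = \left(-1\right)^{2} = 1$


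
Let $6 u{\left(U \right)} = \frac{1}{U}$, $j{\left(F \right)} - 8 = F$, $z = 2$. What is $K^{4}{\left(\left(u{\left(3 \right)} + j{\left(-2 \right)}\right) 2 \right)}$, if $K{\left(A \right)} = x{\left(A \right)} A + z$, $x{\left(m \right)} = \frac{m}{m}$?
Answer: $\frac{260144641}{6561} \approx 39650.0$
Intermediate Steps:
$j{\left(F \right)} = 8 + F$
$u{\left(U \right)} = \frac{1}{6 U}$
$x{\left(m \right)} = 1$
$K{\left(A \right)} = 2 + A$ ($K{\left(A \right)} = 1 A + 2 = A + 2 = 2 + A$)
$K^{4}{\left(\left(u{\left(3 \right)} + j{\left(-2 \right)}\right) 2 \right)} = \left(2 + \left(\frac{1}{6 \cdot 3} + \left(8 - 2\right)\right) 2\right)^{4} = \left(2 + \left(\frac{1}{6} \cdot \frac{1}{3} + 6\right) 2\right)^{4} = \left(2 + \left(\frac{1}{18} + 6\right) 2\right)^{4} = \left(2 + \frac{109}{18} \cdot 2\right)^{4} = \left(2 + \frac{109}{9}\right)^{4} = \left(\frac{127}{9}\right)^{4} = \frac{260144641}{6561}$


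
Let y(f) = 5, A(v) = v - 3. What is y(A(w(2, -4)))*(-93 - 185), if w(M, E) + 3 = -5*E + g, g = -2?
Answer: -1390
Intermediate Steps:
w(M, E) = -5 - 5*E (w(M, E) = -3 + (-5*E - 2) = -3 + (-2 - 5*E) = -5 - 5*E)
A(v) = -3 + v
y(A(w(2, -4)))*(-93 - 185) = 5*(-93 - 185) = 5*(-278) = -1390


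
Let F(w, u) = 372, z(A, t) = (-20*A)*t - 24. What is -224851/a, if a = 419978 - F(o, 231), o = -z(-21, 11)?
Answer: -20441/38146 ≈ -0.53586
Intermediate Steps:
z(A, t) = -24 - 20*A*t (z(A, t) = -20*A*t - 24 = -24 - 20*A*t)
o = -4596 (o = -(-24 - 20*(-21)*11) = -(-24 + 4620) = -1*4596 = -4596)
a = 419606 (a = 419978 - 1*372 = 419978 - 372 = 419606)
-224851/a = -224851/419606 = -224851*1/419606 = -20441/38146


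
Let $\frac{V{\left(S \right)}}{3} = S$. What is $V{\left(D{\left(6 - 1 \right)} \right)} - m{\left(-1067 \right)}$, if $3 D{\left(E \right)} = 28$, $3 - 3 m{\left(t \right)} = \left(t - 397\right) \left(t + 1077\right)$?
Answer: $-4853$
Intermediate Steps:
$m{\left(t \right)} = 1 - \frac{\left(-397 + t\right) \left(1077 + t\right)}{3}$ ($m{\left(t \right)} = 1 - \frac{\left(t - 397\right) \left(t + 1077\right)}{3} = 1 - \frac{\left(-397 + t\right) \left(1077 + t\right)}{3}$)
$D{\left(E \right)} = \frac{28}{3}$ ($D{\left(E \right)} = \frac{1}{3} \cdot 28 = \frac{28}{3}$)
$V{\left(S \right)} = 3 S$
$V{\left(D{\left(6 - 1 \right)} \right)} - m{\left(-1067 \right)} = 3 \cdot \frac{28}{3} - \left(142524 - - \frac{725560}{3} - \frac{\left(-1067\right)^{2}}{3}\right) = 28 - \left(142524 + \frac{725560}{3} - \frac{1138489}{3}\right) = 28 - 4881 = -4853$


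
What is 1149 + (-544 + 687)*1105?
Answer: 159164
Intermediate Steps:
1149 + (-544 + 687)*1105 = 1149 + 143*1105 = 1149 + 158015 = 159164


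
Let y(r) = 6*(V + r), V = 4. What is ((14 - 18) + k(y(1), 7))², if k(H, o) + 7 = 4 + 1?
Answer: 36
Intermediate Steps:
y(r) = 24 + 6*r (y(r) = 6*(4 + r) = 24 + 6*r)
k(H, o) = -2 (k(H, o) = -7 + (4 + 1) = -7 + 5 = -2)
((14 - 18) + k(y(1), 7))² = ((14 - 18) - 2)² = (-4 - 2)² = (-6)² = 36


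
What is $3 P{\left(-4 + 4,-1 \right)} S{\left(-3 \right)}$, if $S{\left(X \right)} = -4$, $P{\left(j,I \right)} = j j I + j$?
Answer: $0$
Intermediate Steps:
$P{\left(j,I \right)} = j + I j^{2}$ ($P{\left(j,I \right)} = j^{2} I + j = I j^{2} + j = j + I j^{2}$)
$3 P{\left(-4 + 4,-1 \right)} S{\left(-3 \right)} = 3 \left(-4 + 4\right) \left(1 - \left(-4 + 4\right)\right) \left(-4\right) = 3 \cdot 0 \left(1 - 0\right) \left(-4\right) = 3 \cdot 0 \left(1 + 0\right) \left(-4\right) = 3 \cdot 0 \cdot 1 \left(-4\right) = 3 \cdot 0 \left(-4\right) = 0 \left(-4\right) = 0$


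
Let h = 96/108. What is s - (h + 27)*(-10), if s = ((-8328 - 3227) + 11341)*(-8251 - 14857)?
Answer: 44508518/9 ≈ 4.9454e+6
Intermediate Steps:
h = 8/9 (h = 96*(1/108) = 8/9 ≈ 0.88889)
s = 4945112 (s = (-11555 + 11341)*(-23108) = -214*(-23108) = 4945112)
s - (h + 27)*(-10) = 4945112 - (8/9 + 27)*(-10) = 4945112 - 251*(-10)/9 = 4945112 - 1*(-2510/9) = 4945112 + 2510/9 = 44508518/9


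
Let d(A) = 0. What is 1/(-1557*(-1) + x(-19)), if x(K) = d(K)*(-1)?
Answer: 1/1557 ≈ 0.00064226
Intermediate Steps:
x(K) = 0 (x(K) = 0*(-1) = 0)
1/(-1557*(-1) + x(-19)) = 1/(-1557*(-1) + 0) = 1/(1557 + 0) = 1/1557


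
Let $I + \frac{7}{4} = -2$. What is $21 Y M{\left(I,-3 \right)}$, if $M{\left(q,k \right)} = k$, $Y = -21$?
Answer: $1323$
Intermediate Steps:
$I = - \frac{15}{4}$ ($I = - \frac{7}{4} - 2 = - \frac{15}{4} \approx -3.75$)
$21 Y M{\left(I,-3 \right)} = 21 \left(-21\right) \left(-3\right) = \left(-441\right) \left(-3\right) = 1323$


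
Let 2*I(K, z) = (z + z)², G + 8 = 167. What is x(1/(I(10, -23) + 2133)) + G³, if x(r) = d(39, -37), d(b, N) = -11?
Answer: 4019668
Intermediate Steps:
G = 159 (G = -8 + 167 = 159)
I(K, z) = 2*z² (I(K, z) = (z + z)²/2 = (2*z)²/2 = (4*z²)/2 = 2*z²)
x(r) = -11
x(1/(I(10, -23) + 2133)) + G³ = -11 + 159³ = -11 + 4019679 = 4019668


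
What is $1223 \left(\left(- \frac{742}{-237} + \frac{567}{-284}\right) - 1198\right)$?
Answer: $- \frac{98523210605}{67308} \approx -1.4638 \cdot 10^{6}$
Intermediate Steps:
$1223 \left(\left(- \frac{742}{-237} + \frac{567}{-284}\right) - 1198\right) = 1223 \left(\left(\left(-742\right) \left(- \frac{1}{237}\right) + 567 \left(- \frac{1}{284}\right)\right) - 1198\right) = 1223 \left(\left(\frac{742}{237} - \frac{567}{284}\right) - 1198\right) = 1223 \left(\frac{76349}{67308} - 1198\right) = 1223 \left(- \frac{80558635}{67308}\right) = - \frac{98523210605}{67308}$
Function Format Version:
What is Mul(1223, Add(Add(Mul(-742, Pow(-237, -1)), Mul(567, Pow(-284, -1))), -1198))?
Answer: Rational(-98523210605, 67308) ≈ -1.4638e+6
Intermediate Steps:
Mul(1223, Add(Add(Mul(-742, Pow(-237, -1)), Mul(567, Pow(-284, -1))), -1198)) = Mul(1223, Add(Add(Mul(-742, Rational(-1, 237)), Mul(567, Rational(-1, 284))), -1198)) = Mul(1223, Add(Add(Rational(742, 237), Rational(-567, 284)), -1198)) = Mul(1223, Add(Rational(76349, 67308), -1198)) = Mul(1223, Rational(-80558635, 67308)) = Rational(-98523210605, 67308)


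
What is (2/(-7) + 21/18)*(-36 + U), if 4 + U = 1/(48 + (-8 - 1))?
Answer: -57683/1638 ≈ -35.216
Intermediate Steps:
U = -155/39 (U = -4 + 1/(48 + (-8 - 1)) = -4 + 1/(48 - 9) = -4 + 1/39 = -155/39 ≈ -3.9744)
(2/(-7) + 21/18)*(-36 + U) = (2/(-7) + 21/18)*(-36 - 155/39) = (2*(-⅐) + 21*(1/18))*(-1559/39) = (-2/7 + 7/6)*(-1559/39) = (37/42)*(-1559/39) = -57683/1638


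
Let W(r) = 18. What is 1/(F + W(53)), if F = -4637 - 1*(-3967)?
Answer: -1/652 ≈ -0.0015337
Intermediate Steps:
F = -670 (F = -4637 + 3967 = -670)
1/(F + W(53)) = 1/(-670 + 18) = 1/(-652) = -1/652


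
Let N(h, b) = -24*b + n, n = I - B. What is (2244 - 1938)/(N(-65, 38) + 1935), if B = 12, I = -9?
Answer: 51/167 ≈ 0.30539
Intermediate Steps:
n = -21 (n = -9 - 1*12 = -9 - 12 = -21)
N(h, b) = -21 - 24*b (N(h, b) = -24*b - 21 = -21 - 24*b)
(2244 - 1938)/(N(-65, 38) + 1935) = (2244 - 1938)/((-21 - 24*38) + 1935) = 306/((-21 - 912) + 1935) = 306/(-933 + 1935) = 306/1002 = 306*(1/1002) = 51/167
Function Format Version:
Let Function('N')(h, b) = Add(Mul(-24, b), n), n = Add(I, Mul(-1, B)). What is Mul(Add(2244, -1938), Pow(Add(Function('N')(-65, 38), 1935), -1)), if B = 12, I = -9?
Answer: Rational(51, 167) ≈ 0.30539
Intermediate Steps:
n = -21 (n = Add(-9, Mul(-1, 12)) = Add(-9, -12) = -21)
Function('N')(h, b) = Add(-21, Mul(-24, b)) (Function('N')(h, b) = Add(Mul(-24, b), -21) = Add(-21, Mul(-24, b)))
Mul(Add(2244, -1938), Pow(Add(Function('N')(-65, 38), 1935), -1)) = Mul(Add(2244, -1938), Pow(Add(Add(-21, Mul(-24, 38)), 1935), -1)) = Mul(306, Pow(Add(Add(-21, -912), 1935), -1)) = Mul(306, Pow(Add(-933, 1935), -1)) = Mul(306, Pow(1002, -1)) = Mul(306, Rational(1, 1002)) = Rational(51, 167)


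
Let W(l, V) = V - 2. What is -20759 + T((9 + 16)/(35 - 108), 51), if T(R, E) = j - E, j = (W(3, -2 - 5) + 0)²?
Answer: -20729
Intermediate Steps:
W(l, V) = -2 + V
j = 81 (j = ((-2 + (-2 - 5)) + 0)² = ((-2 - 7) + 0)² = (-9 + 0)² = (-9)² = 81)
T(R, E) = 81 - E
-20759 + T((9 + 16)/(35 - 108), 51) = -20759 + (81 - 1*51) = -20759 + (81 - 51) = -20759 + 30 = -20729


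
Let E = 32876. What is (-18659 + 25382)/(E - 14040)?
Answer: 6723/18836 ≈ 0.35692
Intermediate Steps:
(-18659 + 25382)/(E - 14040) = (-18659 + 25382)/(32876 - 14040) = 6723/18836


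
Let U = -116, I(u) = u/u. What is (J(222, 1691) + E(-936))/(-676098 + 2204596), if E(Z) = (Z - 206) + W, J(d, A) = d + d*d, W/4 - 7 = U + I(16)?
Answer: 23966/764249 ≈ 0.031359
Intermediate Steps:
I(u) = 1
W = -432 (W = 28 + 4*(-116 + 1) = 28 + 4*(-115) = 28 - 460 = -432)
J(d, A) = d + d²
E(Z) = -638 + Z (E(Z) = (Z - 206) - 432 = (-206 + Z) - 432 = -638 + Z)
(J(222, 1691) + E(-936))/(-676098 + 2204596) = (222*(1 + 222) + (-638 - 936))/(-676098 + 2204596) = (222*223 - 1574)/1528498 = (49506 - 1574)*(1/1528498) = 47932*(1/1528498) = 23966/764249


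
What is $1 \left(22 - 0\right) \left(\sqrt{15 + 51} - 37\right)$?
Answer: $-814 + 22 \sqrt{66} \approx -635.27$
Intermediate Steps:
$1 \left(22 - 0\right) \left(\sqrt{15 + 51} - 37\right) = 1 \left(22 + 0\right) \left(\sqrt{66} - 37\right) = 1 \cdot 22 \left(-37 + \sqrt{66}\right) = 22 \left(-37 + \sqrt{66}\right) = -814 + 22 \sqrt{66}$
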